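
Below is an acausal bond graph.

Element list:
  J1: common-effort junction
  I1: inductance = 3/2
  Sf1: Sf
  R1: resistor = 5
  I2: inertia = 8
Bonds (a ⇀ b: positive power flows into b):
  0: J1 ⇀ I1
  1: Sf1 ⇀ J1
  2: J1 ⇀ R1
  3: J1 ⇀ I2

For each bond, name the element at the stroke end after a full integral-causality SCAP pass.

b0 |I1
b1 |Sf1
b2 |J1
b3 |I2

β1 |Sf1  (Sf1 (Sf) sets flow on bond)
β0 |I1  (I1 outputs flow p/I1)
β3 |I2  (I2 outputs flow p/I2)
β2 |J1  (only one effort-in slot at J1)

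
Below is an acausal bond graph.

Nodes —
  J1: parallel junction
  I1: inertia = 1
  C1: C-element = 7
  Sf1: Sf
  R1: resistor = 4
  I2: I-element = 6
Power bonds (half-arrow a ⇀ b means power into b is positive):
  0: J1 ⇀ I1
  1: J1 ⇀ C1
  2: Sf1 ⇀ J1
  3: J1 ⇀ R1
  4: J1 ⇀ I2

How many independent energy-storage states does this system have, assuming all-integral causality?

β2 |Sf1  (Sf1: flow source, stroke at near end)
β0 |I1  (I1 outputs flow p/I1)
β1 |J1  (C1 integral (e out))
β3 |R1  (J1: bond 1 brought effort, rest push out)
β4 |I2  (0-jn J1 has e-setter on 1)

3  (C1, I1, I2 all integral)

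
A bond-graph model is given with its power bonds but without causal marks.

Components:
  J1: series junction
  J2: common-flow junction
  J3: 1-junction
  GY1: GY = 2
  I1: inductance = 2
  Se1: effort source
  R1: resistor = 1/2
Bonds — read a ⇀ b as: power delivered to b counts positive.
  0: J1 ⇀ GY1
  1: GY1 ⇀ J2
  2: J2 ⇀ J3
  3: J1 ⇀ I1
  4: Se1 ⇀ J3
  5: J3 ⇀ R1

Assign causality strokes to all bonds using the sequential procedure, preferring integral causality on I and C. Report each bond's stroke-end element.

#0 stroke at J1
#1 stroke at J2
#2 stroke at J3
#3 stroke at I1
#4 stroke at J3
#5 stroke at R1

#4 →J3  (Se1 (Se) sets effort on bond)
#3 →I1  (I1: I, integral causality)
#0 →J1  (1-jn J1 has f-setter on 3)
#1 →J2  (GY GY1: same side as bond 0)
#2 →J3  (J2 needs exactly one f-in)
#5 →R1  (J3: last free bond brings flow in)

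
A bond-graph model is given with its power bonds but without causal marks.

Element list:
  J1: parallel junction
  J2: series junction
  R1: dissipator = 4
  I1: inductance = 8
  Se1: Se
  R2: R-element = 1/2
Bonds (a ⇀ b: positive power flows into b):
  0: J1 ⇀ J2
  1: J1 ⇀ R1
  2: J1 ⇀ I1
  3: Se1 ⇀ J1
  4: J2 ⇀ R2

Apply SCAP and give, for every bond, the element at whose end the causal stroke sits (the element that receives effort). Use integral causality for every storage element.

β3 stroke at J1  (source Se1 imposes e)
β0 stroke at J2  (0-jn J1 has e-setter on 3)
β1 stroke at R1  (J1: bond 3 brought effort, rest push out)
β2 stroke at I1  (J1 effort already set via bond 3)
β4 stroke at R2  (J2: last free bond brings flow in)

#0 stroke at J2
#1 stroke at R1
#2 stroke at I1
#3 stroke at J1
#4 stroke at R2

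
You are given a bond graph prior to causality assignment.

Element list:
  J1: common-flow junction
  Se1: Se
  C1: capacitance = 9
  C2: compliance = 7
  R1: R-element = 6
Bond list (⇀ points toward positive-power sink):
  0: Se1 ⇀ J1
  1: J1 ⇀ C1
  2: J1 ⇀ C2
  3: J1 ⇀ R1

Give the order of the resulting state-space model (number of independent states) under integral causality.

2  (C1, C2 all integral)

#0 |J1  (Se1 fixes effort; stroke away)
#1 |J1  (C1 integral (e out))
#2 |J1  (C2 integral (e out))
#3 |R1  (closing 1-jn rule on J1)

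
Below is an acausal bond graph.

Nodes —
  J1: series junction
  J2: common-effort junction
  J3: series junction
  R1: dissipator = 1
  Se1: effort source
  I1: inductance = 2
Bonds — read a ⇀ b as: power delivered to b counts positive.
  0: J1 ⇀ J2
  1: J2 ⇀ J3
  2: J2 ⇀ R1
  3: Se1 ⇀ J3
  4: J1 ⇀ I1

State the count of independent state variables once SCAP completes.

1  (I1 all integral)

bond 3 |J3  (Se1 (Se) sets effort on bond)
bond 1 |J2  (only one flow-in slot at J3)
bond 0 |J1  (common-e at J2 fixed by 1)
bond 2 |R1  (J2: bond 1 brought effort, rest push out)
bond 4 |I1  (only one flow-in slot at J1)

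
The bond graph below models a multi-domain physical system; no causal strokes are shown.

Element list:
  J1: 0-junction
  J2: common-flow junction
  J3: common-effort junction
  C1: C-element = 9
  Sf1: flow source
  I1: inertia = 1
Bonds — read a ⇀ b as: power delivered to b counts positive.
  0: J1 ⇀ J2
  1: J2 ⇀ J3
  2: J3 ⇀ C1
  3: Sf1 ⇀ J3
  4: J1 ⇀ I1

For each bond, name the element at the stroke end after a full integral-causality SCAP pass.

#0 stroke→J1
#1 stroke→J2
#2 stroke→J3
#3 stroke→Sf1
#4 stroke→I1

#3 |Sf1  (source Sf1 imposes f)
#2 |J3  (prefer integral on C1)
#1 |J2  (J3 effort already set via bond 2)
#0 |J1  (J2 needs exactly one f-in)
#4 |I1  (common-e at J1 fixed by 0)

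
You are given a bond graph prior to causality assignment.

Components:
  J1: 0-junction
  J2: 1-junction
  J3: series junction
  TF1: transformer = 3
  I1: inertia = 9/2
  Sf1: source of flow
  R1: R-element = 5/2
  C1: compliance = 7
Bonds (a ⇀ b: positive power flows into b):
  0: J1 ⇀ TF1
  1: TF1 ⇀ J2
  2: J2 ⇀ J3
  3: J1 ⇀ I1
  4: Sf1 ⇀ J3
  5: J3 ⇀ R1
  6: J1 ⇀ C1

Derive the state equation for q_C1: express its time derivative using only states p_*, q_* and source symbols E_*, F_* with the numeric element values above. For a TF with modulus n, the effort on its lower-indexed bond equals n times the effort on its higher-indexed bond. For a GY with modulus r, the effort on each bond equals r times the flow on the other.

dq_C1/dt = -F_Sf1/3 - 2*p_I1/9

#4 →Sf1  (Sf1: flow source, stroke at near end)
#2 →J3  (J3: bond 4 brought flow, rest push out)
#5 →J3  (common-f at J3 fixed by 4)
#1 →J2  (common-f at J2 fixed by 2)
#0 →TF1  (through TF1, causality passes straight; one stroke at TF1)
#3 →I1  (prefer integral on I1)
#6 →J1  (closing 0-jn rule on J1)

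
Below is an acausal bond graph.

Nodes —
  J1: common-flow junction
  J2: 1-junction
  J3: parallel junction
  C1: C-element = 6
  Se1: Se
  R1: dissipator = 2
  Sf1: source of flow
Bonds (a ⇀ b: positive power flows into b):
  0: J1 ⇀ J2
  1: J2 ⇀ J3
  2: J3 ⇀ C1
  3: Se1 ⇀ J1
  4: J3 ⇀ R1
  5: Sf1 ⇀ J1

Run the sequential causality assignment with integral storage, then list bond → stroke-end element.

β0 →J1
β1 →J2
β2 →J3
β3 →J1
β4 →R1
β5 →Sf1

b3 |J1  (Se1 fixes effort; stroke away)
b5 |Sf1  (source Sf1 imposes f)
b0 |J1  (1-jn J1 has f-setter on 5)
b1 |J2  (1-jn J2 has f-setter on 0)
b2 |J3  (C1 outputs effort q/C1)
b4 |R1  (J3 effort already set via bond 2)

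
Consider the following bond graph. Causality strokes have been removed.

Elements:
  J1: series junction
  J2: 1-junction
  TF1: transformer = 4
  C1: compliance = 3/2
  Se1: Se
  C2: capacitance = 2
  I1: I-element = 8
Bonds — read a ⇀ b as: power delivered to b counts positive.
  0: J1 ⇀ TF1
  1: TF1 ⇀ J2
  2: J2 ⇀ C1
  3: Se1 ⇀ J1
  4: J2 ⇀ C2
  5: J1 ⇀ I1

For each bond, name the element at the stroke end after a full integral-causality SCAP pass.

#0 stroke at J1
#1 stroke at TF1
#2 stroke at J2
#3 stroke at J1
#4 stroke at J2
#5 stroke at I1

β3 stroke→J1  (Se1: effort source, stroke at far end)
β2 stroke→J2  (C1 integral (e out))
β4 stroke→J2  (C2 integral (e out))
β1 stroke→TF1  (J2: last free bond brings flow in)
β0 stroke→J1  (through TF1, causality passes straight; one stroke at TF1)
β5 stroke→I1  (J1: last free bond brings flow in)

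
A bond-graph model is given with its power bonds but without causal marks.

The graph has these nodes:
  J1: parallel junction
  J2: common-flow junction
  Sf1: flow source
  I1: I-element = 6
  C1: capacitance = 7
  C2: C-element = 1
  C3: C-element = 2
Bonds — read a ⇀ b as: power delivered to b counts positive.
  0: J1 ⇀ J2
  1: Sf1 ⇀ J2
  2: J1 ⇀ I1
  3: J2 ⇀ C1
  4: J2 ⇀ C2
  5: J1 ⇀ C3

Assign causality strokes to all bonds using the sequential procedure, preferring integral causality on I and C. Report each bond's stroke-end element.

bond 0 stroke at J2
bond 1 stroke at Sf1
bond 2 stroke at I1
bond 3 stroke at J2
bond 4 stroke at J2
bond 5 stroke at J1

#1 →Sf1  (Sf1: flow source, stroke at near end)
#0 →J2  (1-jn J2 has f-setter on 1)
#3 →J2  (1-jn J2 has f-setter on 1)
#4 →J2  (J2: bond 1 brought flow, rest push out)
#2 →I1  (I1: I, integral causality)
#5 →J1  (only one effort-in slot at J1)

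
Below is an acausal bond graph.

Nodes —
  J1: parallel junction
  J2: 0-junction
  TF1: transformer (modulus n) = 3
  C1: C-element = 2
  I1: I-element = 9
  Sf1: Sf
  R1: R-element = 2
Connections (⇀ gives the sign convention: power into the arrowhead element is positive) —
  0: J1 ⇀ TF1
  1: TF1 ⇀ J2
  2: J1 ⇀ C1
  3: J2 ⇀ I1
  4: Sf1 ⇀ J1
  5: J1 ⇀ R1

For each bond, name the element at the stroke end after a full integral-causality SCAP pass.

b0 stroke→TF1
b1 stroke→J2
b2 stroke→J1
b3 stroke→I1
b4 stroke→Sf1
b5 stroke→R1

β4 |Sf1  (Sf1: flow source, stroke at near end)
β2 |J1  (C1: C, integral causality)
β0 |TF1  (J1: bond 2 brought effort, rest push out)
β5 |R1  (J1: bond 2 brought effort, rest push out)
β1 |J2  (TF1: transformer flips bond 0)
β3 |I1  (J2: bond 1 brought effort, rest push out)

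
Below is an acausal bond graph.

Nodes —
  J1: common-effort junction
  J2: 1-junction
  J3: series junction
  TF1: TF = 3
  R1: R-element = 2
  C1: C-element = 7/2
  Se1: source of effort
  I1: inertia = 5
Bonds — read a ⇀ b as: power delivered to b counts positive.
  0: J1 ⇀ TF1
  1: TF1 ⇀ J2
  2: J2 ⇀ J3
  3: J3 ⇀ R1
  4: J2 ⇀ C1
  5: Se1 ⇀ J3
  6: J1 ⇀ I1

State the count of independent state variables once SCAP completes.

2  (C1, I1 all integral)

b5 stroke→J3  (Se1 fixes effort; stroke away)
b4 stroke→J2  (C1 outputs effort q/C1)
b6 stroke→I1  (I1 integral (f out))
b0 stroke→J1  (only one effort-in slot at J1)
b1 stroke→TF1  (TF1 one-in-one-out from 0)
b2 stroke→J2  (J2 flow already set via bond 1)
b3 stroke→J3  (common-f at J3 fixed by 2)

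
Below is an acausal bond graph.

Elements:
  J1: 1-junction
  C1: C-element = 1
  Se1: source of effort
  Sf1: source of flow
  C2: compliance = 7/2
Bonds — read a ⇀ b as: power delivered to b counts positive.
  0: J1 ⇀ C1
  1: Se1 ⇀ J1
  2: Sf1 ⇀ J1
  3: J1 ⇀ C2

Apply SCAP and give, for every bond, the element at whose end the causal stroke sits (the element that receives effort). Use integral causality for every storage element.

bond 1 stroke→J1  (Se1 fixes effort; stroke away)
bond 2 stroke→Sf1  (source Sf1 imposes f)
bond 0 stroke→J1  (J1: bond 2 brought flow, rest push out)
bond 3 stroke→J1  (J1: bond 2 brought flow, rest push out)

#0 stroke at J1
#1 stroke at J1
#2 stroke at Sf1
#3 stroke at J1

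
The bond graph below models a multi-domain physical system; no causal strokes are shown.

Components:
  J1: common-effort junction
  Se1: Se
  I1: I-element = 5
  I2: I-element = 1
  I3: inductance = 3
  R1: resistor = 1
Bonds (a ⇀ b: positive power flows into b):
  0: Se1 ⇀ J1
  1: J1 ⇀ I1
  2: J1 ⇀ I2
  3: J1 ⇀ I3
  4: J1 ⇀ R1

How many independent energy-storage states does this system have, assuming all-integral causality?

3  (I1, I2, I3 all integral)

β0 stroke at J1  (source Se1 imposes e)
β1 stroke at I1  (common-e at J1 fixed by 0)
β2 stroke at I2  (J1 effort already set via bond 0)
β3 stroke at I3  (J1: bond 0 brought effort, rest push out)
β4 stroke at R1  (0-jn J1 has e-setter on 0)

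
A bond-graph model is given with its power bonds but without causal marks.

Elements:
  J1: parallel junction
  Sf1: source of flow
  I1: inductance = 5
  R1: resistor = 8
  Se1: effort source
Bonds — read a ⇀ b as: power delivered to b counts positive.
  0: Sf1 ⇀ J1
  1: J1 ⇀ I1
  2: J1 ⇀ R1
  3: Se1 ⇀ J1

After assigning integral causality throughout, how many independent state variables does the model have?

1  (I1 all integral)

bond 0 →Sf1  (Sf1 fixes flow; stroke at Sf1)
bond 3 →J1  (Se1: effort source, stroke at far end)
bond 1 →I1  (J1: bond 3 brought effort, rest push out)
bond 2 →R1  (J1: bond 3 brought effort, rest push out)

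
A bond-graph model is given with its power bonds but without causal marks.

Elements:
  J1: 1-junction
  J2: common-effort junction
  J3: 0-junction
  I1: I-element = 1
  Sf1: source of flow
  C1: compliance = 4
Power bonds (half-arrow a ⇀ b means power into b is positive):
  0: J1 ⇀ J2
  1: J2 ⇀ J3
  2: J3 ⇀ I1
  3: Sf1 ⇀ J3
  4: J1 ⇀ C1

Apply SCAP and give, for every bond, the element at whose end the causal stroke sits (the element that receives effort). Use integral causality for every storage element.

b0 →J2
b1 →J3
b2 →I1
b3 →Sf1
b4 →J1

bond 3 →Sf1  (Sf1 fixes flow; stroke at Sf1)
bond 2 →I1  (I1 outputs flow p/I1)
bond 1 →J3  (J3 needs exactly one e-in)
bond 0 →J2  (J2: last free bond brings effort in)
bond 4 →J1  (J1 flow already set via bond 0)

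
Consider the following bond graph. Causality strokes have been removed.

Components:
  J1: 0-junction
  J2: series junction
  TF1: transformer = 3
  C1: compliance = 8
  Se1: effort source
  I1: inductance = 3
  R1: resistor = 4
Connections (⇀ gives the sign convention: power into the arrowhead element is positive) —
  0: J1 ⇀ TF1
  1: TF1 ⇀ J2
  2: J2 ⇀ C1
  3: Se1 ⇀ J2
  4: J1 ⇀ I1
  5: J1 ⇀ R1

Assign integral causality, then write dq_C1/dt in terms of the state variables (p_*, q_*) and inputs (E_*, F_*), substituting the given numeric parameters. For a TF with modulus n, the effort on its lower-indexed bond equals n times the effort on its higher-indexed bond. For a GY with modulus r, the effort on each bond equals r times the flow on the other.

β3 stroke at J2  (Se1 fixes effort; stroke away)
β2 stroke at J2  (prefer integral on C1)
β1 stroke at TF1  (closing 1-jn rule on J2)
β0 stroke at J1  (through TF1, causality passes straight; one stroke at TF1)
β4 stroke at I1  (J1 effort already set via bond 0)
β5 stroke at R1  (J1 effort already set via bond 0)

dq_C1/dt = 9*E_Se1/4 - p_I1 - 9*q_C1/32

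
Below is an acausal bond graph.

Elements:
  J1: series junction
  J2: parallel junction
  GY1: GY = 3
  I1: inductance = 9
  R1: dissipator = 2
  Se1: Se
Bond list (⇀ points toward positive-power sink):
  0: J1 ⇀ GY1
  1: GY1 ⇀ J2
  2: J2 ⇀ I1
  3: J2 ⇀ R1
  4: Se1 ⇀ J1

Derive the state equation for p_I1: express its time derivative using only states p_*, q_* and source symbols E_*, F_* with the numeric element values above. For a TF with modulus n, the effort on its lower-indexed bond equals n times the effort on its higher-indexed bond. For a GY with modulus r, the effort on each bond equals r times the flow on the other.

β4 stroke at J1  (Se1: effort source, stroke at far end)
β0 stroke at GY1  (closing 1-jn rule on J1)
β1 stroke at GY1  (GY1: gyrator matches bond 0)
β2 stroke at I1  (prefer integral on I1)
β3 stroke at J2  (J2 needs exactly one e-in)

dp_I1/dt = 2*E_Se1/3 - 2*p_I1/9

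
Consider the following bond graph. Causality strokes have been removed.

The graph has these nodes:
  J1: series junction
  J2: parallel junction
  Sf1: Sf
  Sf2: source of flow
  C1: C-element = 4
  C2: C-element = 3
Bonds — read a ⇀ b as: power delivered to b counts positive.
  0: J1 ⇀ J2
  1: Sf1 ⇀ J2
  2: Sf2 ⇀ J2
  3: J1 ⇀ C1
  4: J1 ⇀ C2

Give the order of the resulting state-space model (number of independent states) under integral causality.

2  (C1, C2 all integral)

β1 stroke at Sf1  (Sf1: flow source, stroke at near end)
β2 stroke at Sf2  (source Sf2 imposes f)
β0 stroke at J2  (J2 needs exactly one e-in)
β3 stroke at J1  (1-jn J1 has f-setter on 0)
β4 stroke at J1  (common-f at J1 fixed by 0)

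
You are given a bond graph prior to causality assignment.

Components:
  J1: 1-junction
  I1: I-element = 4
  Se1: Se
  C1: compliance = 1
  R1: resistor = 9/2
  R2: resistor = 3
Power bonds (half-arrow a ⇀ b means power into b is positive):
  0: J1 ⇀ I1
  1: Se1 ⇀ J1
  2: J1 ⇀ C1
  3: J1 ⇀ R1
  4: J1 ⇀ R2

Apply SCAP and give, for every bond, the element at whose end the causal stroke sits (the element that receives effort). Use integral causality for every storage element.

β1 stroke→J1  (Se1 (Se) sets effort on bond)
β0 stroke→I1  (I1 integral (f out))
β2 stroke→J1  (J1: bond 0 brought flow, rest push out)
β3 stroke→J1  (common-f at J1 fixed by 0)
β4 stroke→J1  (J1: bond 0 brought flow, rest push out)

β0 →I1
β1 →J1
β2 →J1
β3 →J1
β4 →J1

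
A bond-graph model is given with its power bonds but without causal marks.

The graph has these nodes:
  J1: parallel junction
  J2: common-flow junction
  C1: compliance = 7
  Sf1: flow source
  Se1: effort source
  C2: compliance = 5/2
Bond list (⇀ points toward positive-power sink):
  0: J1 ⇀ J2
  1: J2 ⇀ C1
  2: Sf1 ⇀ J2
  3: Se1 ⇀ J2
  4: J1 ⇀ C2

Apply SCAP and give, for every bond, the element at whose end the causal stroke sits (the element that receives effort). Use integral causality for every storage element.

bond 0 stroke at J2
bond 1 stroke at J2
bond 2 stroke at Sf1
bond 3 stroke at J2
bond 4 stroke at J1

bond 2 stroke at Sf1  (source Sf1 imposes f)
bond 3 stroke at J2  (Se1 fixes effort; stroke away)
bond 0 stroke at J2  (J2 flow already set via bond 2)
bond 1 stroke at J2  (1-jn J2 has f-setter on 2)
bond 4 stroke at J1  (J1: last free bond brings effort in)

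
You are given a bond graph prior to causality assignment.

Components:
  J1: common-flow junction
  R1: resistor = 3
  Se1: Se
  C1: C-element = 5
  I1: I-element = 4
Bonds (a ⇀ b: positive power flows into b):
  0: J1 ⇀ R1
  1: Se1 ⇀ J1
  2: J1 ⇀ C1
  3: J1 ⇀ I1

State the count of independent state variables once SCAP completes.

bond 1 |J1  (Se1: effort source, stroke at far end)
bond 2 |J1  (C1: C, integral causality)
bond 3 |I1  (I1 outputs flow p/I1)
bond 0 |J1  (1-jn J1 has f-setter on 3)

2  (C1, I1 all integral)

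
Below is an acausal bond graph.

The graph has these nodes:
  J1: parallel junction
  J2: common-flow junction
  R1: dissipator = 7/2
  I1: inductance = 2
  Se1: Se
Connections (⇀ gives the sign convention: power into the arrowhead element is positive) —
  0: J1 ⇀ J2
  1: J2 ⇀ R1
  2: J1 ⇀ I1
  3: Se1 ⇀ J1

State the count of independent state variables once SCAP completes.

b3 |J1  (Se1: effort source, stroke at far end)
b0 |J2  (J1 effort already set via bond 3)
b2 |I1  (common-e at J1 fixed by 3)
b1 |R1  (J2: last free bond brings flow in)

1  (I1 all integral)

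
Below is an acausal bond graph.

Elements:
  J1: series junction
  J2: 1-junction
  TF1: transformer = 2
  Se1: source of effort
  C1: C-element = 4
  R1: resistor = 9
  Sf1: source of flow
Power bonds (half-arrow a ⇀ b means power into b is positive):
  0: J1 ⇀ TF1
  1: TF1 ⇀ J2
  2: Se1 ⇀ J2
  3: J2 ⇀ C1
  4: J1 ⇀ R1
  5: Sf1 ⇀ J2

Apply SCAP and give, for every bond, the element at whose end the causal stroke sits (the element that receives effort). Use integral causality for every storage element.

bond 2 |J2  (Se1 fixes effort; stroke away)
bond 5 |Sf1  (Sf1 (Sf) sets flow on bond)
bond 1 |J2  (common-f at J2 fixed by 5)
bond 3 |J2  (J2 flow already set via bond 5)
bond 0 |TF1  (TF1: transformer flips bond 1)
bond 4 |J1  (J1 flow already set via bond 0)

bond 0 stroke→TF1
bond 1 stroke→J2
bond 2 stroke→J2
bond 3 stroke→J2
bond 4 stroke→J1
bond 5 stroke→Sf1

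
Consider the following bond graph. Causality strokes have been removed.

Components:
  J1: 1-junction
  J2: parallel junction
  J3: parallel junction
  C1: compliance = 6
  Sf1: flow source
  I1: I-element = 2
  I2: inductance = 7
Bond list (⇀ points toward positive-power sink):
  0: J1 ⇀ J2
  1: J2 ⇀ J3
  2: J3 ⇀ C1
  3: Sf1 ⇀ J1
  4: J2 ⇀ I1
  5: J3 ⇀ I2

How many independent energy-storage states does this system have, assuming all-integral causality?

b3 →Sf1  (Sf1 fixes flow; stroke at Sf1)
b0 →J1  (J1 flow already set via bond 3)
b2 →J3  (C1 integral (e out))
b1 →J2  (J3 effort already set via bond 2)
b5 →I2  (0-jn J3 has e-setter on 2)
b4 →I1  (J2 effort already set via bond 1)

3  (C1, I1, I2 all integral)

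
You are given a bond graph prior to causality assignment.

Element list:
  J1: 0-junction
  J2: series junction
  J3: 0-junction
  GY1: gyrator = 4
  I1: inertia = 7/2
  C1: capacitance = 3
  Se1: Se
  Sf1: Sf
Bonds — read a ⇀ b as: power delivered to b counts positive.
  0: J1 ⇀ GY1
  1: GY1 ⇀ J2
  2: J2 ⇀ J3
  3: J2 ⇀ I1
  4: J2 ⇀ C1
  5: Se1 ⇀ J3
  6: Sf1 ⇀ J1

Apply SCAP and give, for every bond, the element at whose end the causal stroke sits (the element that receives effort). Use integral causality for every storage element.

bond 0 stroke→J1
bond 1 stroke→J2
bond 2 stroke→J2
bond 3 stroke→I1
bond 4 stroke→J2
bond 5 stroke→J3
bond 6 stroke→Sf1

β5 |J3  (Se1 fixes effort; stroke away)
β6 |Sf1  (Sf1 (Sf) sets flow on bond)
β0 |J1  (closing 0-jn rule on J1)
β2 |J2  (0-jn J3 has e-setter on 5)
β1 |J2  (GY GY1: same side as bond 0)
β3 |I1  (I1 integral (f out))
β4 |J2  (J2: bond 3 brought flow, rest push out)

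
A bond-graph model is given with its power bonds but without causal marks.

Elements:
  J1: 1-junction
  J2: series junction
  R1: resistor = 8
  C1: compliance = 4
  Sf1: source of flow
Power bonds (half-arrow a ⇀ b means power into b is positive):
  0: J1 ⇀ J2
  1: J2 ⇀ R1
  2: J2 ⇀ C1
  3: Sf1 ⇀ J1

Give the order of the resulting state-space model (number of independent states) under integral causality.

1  (C1 all integral)

β3 |Sf1  (source Sf1 imposes f)
β0 |J1  (J1 flow already set via bond 3)
β1 |J2  (common-f at J2 fixed by 0)
β2 |J2  (1-jn J2 has f-setter on 0)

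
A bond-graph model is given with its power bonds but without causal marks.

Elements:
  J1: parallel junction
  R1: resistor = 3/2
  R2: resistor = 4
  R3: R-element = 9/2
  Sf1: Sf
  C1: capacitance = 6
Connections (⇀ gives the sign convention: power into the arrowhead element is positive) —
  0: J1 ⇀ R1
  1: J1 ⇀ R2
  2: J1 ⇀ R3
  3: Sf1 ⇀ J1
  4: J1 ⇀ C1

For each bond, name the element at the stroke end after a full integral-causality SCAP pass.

β3 stroke at Sf1  (Sf1 fixes flow; stroke at Sf1)
β4 stroke at J1  (prefer integral on C1)
β0 stroke at R1  (common-e at J1 fixed by 4)
β1 stroke at R2  (0-jn J1 has e-setter on 4)
β2 stroke at R3  (common-e at J1 fixed by 4)

#0 stroke at R1
#1 stroke at R2
#2 stroke at R3
#3 stroke at Sf1
#4 stroke at J1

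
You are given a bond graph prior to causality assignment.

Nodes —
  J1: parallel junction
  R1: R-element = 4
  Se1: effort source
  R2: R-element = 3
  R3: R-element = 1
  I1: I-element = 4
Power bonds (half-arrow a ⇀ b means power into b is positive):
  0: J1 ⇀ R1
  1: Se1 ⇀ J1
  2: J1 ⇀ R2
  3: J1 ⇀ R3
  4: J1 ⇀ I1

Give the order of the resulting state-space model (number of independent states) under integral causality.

b1 stroke→J1  (Se1: effort source, stroke at far end)
b0 stroke→R1  (0-jn J1 has e-setter on 1)
b2 stroke→R2  (J1 effort already set via bond 1)
b3 stroke→R3  (0-jn J1 has e-setter on 1)
b4 stroke→I1  (J1: bond 1 brought effort, rest push out)

1  (I1 all integral)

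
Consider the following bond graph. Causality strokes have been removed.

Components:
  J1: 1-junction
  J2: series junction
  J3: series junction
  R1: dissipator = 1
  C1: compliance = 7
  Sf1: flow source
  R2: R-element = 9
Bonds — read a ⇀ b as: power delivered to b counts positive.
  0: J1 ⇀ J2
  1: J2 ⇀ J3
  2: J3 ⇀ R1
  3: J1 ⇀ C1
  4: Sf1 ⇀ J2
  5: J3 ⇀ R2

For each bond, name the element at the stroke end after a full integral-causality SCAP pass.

β0 →J2
β1 →J2
β2 →J3
β3 →J1
β4 →Sf1
β5 →J3

bond 4 →Sf1  (Sf1 fixes flow; stroke at Sf1)
bond 0 →J2  (J2 flow already set via bond 4)
bond 1 →J2  (J2: bond 4 brought flow, rest push out)
bond 2 →J3  (J3: bond 1 brought flow, rest push out)
bond 5 →J3  (J3 flow already set via bond 1)
bond 3 →J1  (common-f at J1 fixed by 0)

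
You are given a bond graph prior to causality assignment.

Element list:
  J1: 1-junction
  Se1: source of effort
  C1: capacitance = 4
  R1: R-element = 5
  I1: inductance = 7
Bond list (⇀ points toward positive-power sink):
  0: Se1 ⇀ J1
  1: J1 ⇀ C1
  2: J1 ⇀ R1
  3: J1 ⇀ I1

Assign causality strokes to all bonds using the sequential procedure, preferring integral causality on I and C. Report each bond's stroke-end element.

b0 stroke at J1  (source Se1 imposes e)
b1 stroke at J1  (prefer integral on C1)
b3 stroke at I1  (I1 outputs flow p/I1)
b2 stroke at J1  (J1: bond 3 brought flow, rest push out)

b0 stroke at J1
b1 stroke at J1
b2 stroke at J1
b3 stroke at I1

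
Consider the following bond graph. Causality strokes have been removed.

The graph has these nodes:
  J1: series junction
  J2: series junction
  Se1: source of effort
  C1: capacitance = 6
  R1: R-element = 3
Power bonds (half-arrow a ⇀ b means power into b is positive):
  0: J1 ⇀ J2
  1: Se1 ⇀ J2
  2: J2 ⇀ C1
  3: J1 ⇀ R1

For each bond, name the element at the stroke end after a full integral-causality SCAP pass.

β1 →J2  (Se1 (Se) sets effort on bond)
β2 →J2  (C1 integral (e out))
β0 →J1  (only one flow-in slot at J2)
β3 →R1  (J1: last free bond brings flow in)

b0 |J1
b1 |J2
b2 |J2
b3 |R1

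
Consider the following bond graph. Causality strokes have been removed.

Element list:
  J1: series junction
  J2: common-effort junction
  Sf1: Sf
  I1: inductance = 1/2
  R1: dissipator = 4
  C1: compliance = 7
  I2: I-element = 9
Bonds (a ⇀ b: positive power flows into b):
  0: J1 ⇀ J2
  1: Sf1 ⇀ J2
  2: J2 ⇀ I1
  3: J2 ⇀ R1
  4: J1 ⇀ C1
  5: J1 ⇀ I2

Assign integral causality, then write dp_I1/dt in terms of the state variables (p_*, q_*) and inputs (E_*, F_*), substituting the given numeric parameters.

dp_I1/dt = 4*F_Sf1 - 8*p_I1 + 4*p_I2/9

b1 stroke→Sf1  (Sf1: flow source, stroke at near end)
b2 stroke→I1  (prefer integral on I1)
b4 stroke→J1  (prefer integral on C1)
b5 stroke→I2  (I2 integral (f out))
b0 stroke→J1  (J1 flow already set via bond 5)
b3 stroke→J2  (only one effort-in slot at J2)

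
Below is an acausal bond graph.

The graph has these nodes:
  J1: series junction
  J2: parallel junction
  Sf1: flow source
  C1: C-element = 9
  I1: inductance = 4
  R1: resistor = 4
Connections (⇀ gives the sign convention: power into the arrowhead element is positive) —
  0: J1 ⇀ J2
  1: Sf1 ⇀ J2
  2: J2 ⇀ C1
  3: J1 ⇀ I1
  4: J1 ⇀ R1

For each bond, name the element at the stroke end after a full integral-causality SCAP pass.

bond 1 stroke at Sf1  (source Sf1 imposes f)
bond 2 stroke at J2  (C1 integral (e out))
bond 0 stroke at J1  (common-e at J2 fixed by 2)
bond 3 stroke at I1  (I1 outputs flow p/I1)
bond 4 stroke at J1  (J1: bond 3 brought flow, rest push out)

bond 0 →J1
bond 1 →Sf1
bond 2 →J2
bond 3 →I1
bond 4 →J1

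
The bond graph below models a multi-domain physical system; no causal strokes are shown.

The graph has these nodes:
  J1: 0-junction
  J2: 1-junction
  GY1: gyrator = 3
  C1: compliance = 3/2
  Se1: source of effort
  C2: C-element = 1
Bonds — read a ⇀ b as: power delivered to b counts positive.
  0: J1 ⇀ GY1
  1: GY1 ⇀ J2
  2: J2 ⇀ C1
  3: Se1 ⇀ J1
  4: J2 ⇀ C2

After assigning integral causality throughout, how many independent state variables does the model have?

2  (C1, C2 all integral)

bond 3 stroke at J1  (Se1: effort source, stroke at far end)
bond 0 stroke at GY1  (common-e at J1 fixed by 3)
bond 1 stroke at GY1  (through GY1, causality inverts; strokes same side of GY1)
bond 2 stroke at J2  (1-jn J2 has f-setter on 1)
bond 4 stroke at J2  (J2 flow already set via bond 1)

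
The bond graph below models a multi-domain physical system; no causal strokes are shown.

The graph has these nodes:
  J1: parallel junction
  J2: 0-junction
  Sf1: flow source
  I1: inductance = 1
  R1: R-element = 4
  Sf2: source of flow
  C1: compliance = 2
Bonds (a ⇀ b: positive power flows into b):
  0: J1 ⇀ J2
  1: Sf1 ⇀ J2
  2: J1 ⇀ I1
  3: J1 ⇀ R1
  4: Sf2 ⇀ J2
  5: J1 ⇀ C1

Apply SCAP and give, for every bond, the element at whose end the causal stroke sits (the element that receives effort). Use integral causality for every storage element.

b0 |J2
b1 |Sf1
b2 |I1
b3 |R1
b4 |Sf2
b5 |J1

#1 →Sf1  (Sf1 fixes flow; stroke at Sf1)
#4 →Sf2  (source Sf2 imposes f)
#0 →J2  (J2 needs exactly one e-in)
#2 →I1  (prefer integral on I1)
#5 →J1  (C1 outputs effort q/C1)
#3 →R1  (common-e at J1 fixed by 5)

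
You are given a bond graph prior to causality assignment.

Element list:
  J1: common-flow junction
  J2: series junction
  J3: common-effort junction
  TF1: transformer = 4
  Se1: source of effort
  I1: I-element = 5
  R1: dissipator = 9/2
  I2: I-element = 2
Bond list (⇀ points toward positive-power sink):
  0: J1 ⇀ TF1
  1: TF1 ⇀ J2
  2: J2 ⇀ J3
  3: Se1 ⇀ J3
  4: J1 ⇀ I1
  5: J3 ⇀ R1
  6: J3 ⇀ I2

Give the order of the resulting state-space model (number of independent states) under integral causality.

#3 →J3  (source Se1 imposes e)
#2 →J2  (0-jn J3 has e-setter on 3)
#5 →R1  (J3 effort already set via bond 3)
#6 →I2  (0-jn J3 has e-setter on 3)
#1 →TF1  (only one flow-in slot at J2)
#0 →J1  (through TF1, causality passes straight; one stroke at TF1)
#4 →I1  (only one flow-in slot at J1)

2  (I1, I2 all integral)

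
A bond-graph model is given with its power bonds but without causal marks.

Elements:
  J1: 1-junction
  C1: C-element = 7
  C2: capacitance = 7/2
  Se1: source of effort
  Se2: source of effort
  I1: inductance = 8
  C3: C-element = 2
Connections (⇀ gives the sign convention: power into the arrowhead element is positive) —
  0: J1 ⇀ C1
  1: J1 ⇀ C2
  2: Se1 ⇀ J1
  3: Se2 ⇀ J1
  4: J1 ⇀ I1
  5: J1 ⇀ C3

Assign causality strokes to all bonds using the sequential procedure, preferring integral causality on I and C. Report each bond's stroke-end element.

bond 0 |J1
bond 1 |J1
bond 2 |J1
bond 3 |J1
bond 4 |I1
bond 5 |J1

β2 →J1  (Se1 fixes effort; stroke away)
β3 →J1  (source Se2 imposes e)
β0 →J1  (prefer integral on C1)
β1 →J1  (prefer integral on C2)
β4 →I1  (I1: I, integral causality)
β5 →J1  (J1 flow already set via bond 4)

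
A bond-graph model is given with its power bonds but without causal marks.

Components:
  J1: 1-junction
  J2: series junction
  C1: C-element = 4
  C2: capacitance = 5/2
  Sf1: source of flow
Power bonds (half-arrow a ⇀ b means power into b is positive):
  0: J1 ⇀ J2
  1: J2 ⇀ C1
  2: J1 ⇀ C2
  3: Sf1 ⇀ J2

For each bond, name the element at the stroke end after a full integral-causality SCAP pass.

bond 3 |Sf1  (source Sf1 imposes f)
bond 0 |J2  (1-jn J2 has f-setter on 3)
bond 1 |J2  (J2 flow already set via bond 3)
bond 2 |J1  (J1 flow already set via bond 0)

b0 stroke→J2
b1 stroke→J2
b2 stroke→J1
b3 stroke→Sf1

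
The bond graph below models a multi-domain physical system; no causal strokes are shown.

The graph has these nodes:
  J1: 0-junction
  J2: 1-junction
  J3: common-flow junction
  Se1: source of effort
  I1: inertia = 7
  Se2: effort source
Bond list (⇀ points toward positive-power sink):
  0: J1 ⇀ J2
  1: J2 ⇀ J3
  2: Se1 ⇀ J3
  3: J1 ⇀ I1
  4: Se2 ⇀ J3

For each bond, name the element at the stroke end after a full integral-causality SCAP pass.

b2 stroke→J3  (Se1: effort source, stroke at far end)
b4 stroke→J3  (Se2 (Se) sets effort on bond)
b1 stroke→J2  (J3: last free bond brings flow in)
b0 stroke→J1  (closing 1-jn rule on J2)
b3 stroke→I1  (0-jn J1 has e-setter on 0)

#0 |J1
#1 |J2
#2 |J3
#3 |I1
#4 |J3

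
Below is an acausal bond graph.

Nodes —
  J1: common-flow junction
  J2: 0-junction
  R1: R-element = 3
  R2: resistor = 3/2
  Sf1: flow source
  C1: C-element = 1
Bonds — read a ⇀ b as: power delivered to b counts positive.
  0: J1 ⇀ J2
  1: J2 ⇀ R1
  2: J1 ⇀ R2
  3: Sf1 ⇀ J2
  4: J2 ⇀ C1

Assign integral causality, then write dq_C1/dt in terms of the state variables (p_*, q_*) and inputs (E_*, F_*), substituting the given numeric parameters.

b3 stroke→Sf1  (source Sf1 imposes f)
b4 stroke→J2  (prefer integral on C1)
b0 stroke→J1  (J2: bond 4 brought effort, rest push out)
b1 stroke→R1  (J2 effort already set via bond 4)
b2 stroke→R2  (J1: last free bond brings flow in)

dq_C1/dt = F_Sf1 - q_C1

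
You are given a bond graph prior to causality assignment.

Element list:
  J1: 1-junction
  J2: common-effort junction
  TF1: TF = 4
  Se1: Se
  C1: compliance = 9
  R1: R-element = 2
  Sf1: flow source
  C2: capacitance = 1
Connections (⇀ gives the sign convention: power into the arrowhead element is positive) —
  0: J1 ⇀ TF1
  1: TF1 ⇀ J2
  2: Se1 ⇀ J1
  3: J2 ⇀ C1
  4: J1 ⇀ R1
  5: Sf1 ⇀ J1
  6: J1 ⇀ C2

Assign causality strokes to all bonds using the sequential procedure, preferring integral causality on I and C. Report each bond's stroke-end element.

b2 stroke at J1  (source Se1 imposes e)
b5 stroke at Sf1  (Sf1 (Sf) sets flow on bond)
b0 stroke at J1  (common-f at J1 fixed by 5)
b4 stroke at J1  (common-f at J1 fixed by 5)
b6 stroke at J1  (1-jn J1 has f-setter on 5)
b1 stroke at TF1  (TF1 one-in-one-out from 0)
b3 stroke at J2  (only one effort-in slot at J2)

bond 0 |J1
bond 1 |TF1
bond 2 |J1
bond 3 |J2
bond 4 |J1
bond 5 |Sf1
bond 6 |J1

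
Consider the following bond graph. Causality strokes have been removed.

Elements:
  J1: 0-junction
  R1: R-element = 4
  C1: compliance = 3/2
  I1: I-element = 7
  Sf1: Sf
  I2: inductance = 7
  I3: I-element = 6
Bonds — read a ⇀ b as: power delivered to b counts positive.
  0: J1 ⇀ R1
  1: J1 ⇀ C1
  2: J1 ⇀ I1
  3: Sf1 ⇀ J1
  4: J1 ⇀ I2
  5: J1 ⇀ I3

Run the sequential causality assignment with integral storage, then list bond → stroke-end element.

bond 0 stroke at R1
bond 1 stroke at J1
bond 2 stroke at I1
bond 3 stroke at Sf1
bond 4 stroke at I2
bond 5 stroke at I3

β3 |Sf1  (Sf1 fixes flow; stroke at Sf1)
β1 |J1  (prefer integral on C1)
β0 |R1  (J1: bond 1 brought effort, rest push out)
β2 |I1  (J1: bond 1 brought effort, rest push out)
β4 |I2  (J1 effort already set via bond 1)
β5 |I3  (J1: bond 1 brought effort, rest push out)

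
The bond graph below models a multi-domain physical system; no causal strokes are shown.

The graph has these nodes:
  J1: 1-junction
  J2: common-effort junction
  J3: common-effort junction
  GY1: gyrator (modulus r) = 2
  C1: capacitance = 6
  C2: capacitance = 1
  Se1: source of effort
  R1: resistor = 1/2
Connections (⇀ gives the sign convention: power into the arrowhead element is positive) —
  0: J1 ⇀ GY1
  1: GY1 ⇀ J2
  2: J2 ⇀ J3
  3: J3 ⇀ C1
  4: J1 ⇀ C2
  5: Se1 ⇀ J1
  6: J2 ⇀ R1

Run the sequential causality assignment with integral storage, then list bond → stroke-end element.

β0 stroke at GY1
β1 stroke at GY1
β2 stroke at J2
β3 stroke at J3
β4 stroke at J1
β5 stroke at J1
β6 stroke at R1

#5 stroke→J1  (Se1 fixes effort; stroke away)
#3 stroke→J3  (C1: C, integral causality)
#2 stroke→J2  (J3: bond 3 brought effort, rest push out)
#1 stroke→GY1  (J2 effort already set via bond 2)
#6 stroke→R1  (J2: bond 2 brought effort, rest push out)
#0 stroke→GY1  (through GY1, causality inverts; strokes same side of GY1)
#4 stroke→J1  (common-f at J1 fixed by 0)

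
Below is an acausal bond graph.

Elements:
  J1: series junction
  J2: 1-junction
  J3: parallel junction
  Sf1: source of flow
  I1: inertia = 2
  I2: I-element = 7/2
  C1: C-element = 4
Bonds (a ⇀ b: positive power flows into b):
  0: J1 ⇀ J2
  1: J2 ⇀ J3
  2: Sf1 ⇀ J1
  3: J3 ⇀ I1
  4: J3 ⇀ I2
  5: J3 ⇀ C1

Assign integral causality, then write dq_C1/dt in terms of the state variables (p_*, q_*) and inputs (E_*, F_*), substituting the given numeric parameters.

b2 |Sf1  (Sf1: flow source, stroke at near end)
b0 |J1  (common-f at J1 fixed by 2)
b1 |J2  (J2 flow already set via bond 0)
b3 |I1  (I1 outputs flow p/I1)
b4 |I2  (I2 outputs flow p/I2)
b5 |J3  (closing 0-jn rule on J3)

dq_C1/dt = F_Sf1 - p_I1/2 - 2*p_I2/7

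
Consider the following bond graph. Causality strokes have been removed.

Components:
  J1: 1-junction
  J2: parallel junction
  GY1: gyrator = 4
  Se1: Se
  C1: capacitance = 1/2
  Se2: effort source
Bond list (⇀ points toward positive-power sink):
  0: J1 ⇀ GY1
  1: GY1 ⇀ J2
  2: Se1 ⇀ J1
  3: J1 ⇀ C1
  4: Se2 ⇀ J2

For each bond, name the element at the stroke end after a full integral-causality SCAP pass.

β2 stroke→J1  (Se1 fixes effort; stroke away)
β4 stroke→J2  (Se2 fixes effort; stroke away)
β1 stroke→GY1  (J2: bond 4 brought effort, rest push out)
β0 stroke→GY1  (GY GY1: same side as bond 1)
β3 stroke→J1  (common-f at J1 fixed by 0)

#0 |GY1
#1 |GY1
#2 |J1
#3 |J1
#4 |J2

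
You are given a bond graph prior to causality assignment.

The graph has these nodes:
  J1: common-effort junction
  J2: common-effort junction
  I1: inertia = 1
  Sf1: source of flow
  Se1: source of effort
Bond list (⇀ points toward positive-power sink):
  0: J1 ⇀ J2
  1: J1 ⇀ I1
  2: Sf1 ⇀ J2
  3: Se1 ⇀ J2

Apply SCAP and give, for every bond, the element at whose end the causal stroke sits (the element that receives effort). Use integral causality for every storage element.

bond 2 stroke at Sf1  (Sf1 fixes flow; stroke at Sf1)
bond 3 stroke at J2  (source Se1 imposes e)
bond 0 stroke at J1  (J2: bond 3 brought effort, rest push out)
bond 1 stroke at I1  (J1 effort already set via bond 0)

b0 |J1
b1 |I1
b2 |Sf1
b3 |J2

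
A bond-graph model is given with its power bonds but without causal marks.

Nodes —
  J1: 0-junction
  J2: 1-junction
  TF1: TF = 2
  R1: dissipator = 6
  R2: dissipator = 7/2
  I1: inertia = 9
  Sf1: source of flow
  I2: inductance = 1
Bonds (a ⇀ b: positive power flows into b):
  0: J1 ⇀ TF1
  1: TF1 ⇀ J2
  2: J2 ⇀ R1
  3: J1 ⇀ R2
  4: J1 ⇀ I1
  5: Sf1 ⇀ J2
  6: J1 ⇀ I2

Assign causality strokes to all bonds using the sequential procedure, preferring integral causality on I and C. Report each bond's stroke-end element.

bond 0 →TF1
bond 1 →J2
bond 2 →J2
bond 3 →J1
bond 4 →I1
bond 5 →Sf1
bond 6 →I2

b5 |Sf1  (Sf1 (Sf) sets flow on bond)
b1 |J2  (J2: bond 5 brought flow, rest push out)
b2 |J2  (J2 flow already set via bond 5)
b0 |TF1  (TF1: transformer flips bond 1)
b4 |I1  (I1: I, integral causality)
b6 |I2  (prefer integral on I2)
b3 |J1  (only one effort-in slot at J1)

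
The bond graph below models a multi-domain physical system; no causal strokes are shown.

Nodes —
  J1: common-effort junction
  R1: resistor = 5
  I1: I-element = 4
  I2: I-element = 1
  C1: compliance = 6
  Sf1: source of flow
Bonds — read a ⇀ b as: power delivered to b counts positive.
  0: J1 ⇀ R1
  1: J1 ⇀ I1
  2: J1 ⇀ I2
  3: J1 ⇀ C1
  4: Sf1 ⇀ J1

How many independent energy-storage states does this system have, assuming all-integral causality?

β4 stroke→Sf1  (Sf1: flow source, stroke at near end)
β1 stroke→I1  (I1 integral (f out))
β2 stroke→I2  (I2 outputs flow p/I2)
β3 stroke→J1  (C1 outputs effort q/C1)
β0 stroke→R1  (J1: bond 3 brought effort, rest push out)

3  (C1, I1, I2 all integral)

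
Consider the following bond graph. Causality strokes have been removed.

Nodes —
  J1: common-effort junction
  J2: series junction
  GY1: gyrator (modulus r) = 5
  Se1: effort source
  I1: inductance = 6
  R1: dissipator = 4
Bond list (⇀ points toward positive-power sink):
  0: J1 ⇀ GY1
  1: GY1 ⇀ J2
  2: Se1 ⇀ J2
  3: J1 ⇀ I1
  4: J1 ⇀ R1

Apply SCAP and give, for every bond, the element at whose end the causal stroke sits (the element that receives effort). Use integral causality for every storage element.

#0 |GY1
#1 |GY1
#2 |J2
#3 |I1
#4 |J1

b2 →J2  (Se1 (Se) sets effort on bond)
b1 →GY1  (closing 1-jn rule on J2)
b0 →GY1  (GY1: gyrator matches bond 1)
b3 →I1  (I1 outputs flow p/I1)
b4 →J1  (closing 0-jn rule on J1)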